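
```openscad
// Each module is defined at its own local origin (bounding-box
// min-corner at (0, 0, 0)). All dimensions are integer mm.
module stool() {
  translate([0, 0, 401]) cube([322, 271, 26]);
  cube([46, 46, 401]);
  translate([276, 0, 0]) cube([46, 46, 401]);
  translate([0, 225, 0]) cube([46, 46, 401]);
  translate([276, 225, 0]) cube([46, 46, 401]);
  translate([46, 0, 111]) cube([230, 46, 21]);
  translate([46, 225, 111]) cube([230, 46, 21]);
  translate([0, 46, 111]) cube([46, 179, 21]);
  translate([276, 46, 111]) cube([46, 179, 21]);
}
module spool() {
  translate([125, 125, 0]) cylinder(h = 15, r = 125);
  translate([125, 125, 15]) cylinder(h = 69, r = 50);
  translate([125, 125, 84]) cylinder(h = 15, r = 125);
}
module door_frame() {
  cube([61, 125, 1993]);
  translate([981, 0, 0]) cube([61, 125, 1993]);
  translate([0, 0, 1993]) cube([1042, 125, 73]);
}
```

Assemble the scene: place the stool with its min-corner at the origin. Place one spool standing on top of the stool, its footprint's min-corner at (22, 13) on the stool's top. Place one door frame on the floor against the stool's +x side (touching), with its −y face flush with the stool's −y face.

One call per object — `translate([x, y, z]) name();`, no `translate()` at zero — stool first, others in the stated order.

stool();
translate([22, 13, 427]) spool();
translate([322, 0, 0]) door_frame();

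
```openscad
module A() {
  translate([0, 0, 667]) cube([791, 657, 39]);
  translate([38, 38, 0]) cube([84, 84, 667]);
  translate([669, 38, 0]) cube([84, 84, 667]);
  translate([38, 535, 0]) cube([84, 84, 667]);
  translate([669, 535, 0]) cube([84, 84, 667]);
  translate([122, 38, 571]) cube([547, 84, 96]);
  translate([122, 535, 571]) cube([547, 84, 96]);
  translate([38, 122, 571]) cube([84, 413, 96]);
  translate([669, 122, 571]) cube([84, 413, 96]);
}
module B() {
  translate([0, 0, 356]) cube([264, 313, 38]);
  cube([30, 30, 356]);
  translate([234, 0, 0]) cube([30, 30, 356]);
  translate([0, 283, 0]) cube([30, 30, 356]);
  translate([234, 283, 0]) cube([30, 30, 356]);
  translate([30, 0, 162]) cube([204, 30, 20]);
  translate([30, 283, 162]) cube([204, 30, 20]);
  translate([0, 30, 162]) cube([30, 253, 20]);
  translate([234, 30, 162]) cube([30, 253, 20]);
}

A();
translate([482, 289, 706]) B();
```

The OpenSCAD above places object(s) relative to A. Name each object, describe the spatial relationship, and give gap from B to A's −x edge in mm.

A is a table. B is a stool. The stool is on top of the table. The gap from the stool to the table's −x edge is 482 mm.

The stool's min-x is at 482; the table's min-x is 0; gap = 482 mm.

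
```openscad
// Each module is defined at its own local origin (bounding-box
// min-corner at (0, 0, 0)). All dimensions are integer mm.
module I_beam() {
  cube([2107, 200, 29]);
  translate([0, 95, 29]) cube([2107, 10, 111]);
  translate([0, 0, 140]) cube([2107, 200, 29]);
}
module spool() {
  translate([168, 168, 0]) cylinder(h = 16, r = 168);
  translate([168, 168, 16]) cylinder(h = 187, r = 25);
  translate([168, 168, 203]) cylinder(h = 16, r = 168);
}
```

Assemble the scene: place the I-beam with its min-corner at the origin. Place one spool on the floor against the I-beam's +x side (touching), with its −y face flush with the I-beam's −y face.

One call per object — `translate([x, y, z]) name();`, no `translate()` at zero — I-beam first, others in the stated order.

I_beam();
translate([2107, 0, 0]) spool();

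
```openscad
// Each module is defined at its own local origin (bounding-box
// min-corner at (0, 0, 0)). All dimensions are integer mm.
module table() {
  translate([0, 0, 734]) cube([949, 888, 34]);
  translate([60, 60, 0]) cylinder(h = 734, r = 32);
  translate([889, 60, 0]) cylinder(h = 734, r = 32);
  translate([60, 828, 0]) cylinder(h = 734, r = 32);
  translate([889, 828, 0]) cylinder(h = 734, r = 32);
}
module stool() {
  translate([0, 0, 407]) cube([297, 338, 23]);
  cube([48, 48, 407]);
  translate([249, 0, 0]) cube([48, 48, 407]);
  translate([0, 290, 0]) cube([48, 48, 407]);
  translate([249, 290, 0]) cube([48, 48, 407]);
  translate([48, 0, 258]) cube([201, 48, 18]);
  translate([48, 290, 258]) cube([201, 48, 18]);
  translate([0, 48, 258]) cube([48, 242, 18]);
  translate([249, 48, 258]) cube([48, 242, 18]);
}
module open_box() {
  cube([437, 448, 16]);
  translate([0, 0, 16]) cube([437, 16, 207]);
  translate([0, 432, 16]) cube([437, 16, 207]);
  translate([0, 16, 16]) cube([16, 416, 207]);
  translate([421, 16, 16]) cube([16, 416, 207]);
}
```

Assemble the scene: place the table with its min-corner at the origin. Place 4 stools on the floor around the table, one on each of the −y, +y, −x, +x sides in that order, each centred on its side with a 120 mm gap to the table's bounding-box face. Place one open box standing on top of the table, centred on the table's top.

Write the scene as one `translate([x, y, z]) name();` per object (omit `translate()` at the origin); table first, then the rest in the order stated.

table();
translate([326, -458, 0]) stool();
translate([326, 1008, 0]) stool();
translate([-417, 275, 0]) stool();
translate([1069, 275, 0]) stool();
translate([256, 220, 768]) open_box();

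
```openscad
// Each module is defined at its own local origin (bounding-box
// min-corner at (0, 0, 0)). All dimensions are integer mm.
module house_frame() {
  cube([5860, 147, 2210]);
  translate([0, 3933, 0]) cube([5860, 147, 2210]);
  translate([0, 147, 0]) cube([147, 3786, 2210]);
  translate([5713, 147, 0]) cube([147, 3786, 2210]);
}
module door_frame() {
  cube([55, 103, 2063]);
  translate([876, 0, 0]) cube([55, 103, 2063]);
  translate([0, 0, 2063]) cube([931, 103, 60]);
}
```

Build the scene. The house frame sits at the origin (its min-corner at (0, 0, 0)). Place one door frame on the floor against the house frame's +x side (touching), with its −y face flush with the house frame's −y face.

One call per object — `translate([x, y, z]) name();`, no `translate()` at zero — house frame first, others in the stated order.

house_frame();
translate([5860, 0, 0]) door_frame();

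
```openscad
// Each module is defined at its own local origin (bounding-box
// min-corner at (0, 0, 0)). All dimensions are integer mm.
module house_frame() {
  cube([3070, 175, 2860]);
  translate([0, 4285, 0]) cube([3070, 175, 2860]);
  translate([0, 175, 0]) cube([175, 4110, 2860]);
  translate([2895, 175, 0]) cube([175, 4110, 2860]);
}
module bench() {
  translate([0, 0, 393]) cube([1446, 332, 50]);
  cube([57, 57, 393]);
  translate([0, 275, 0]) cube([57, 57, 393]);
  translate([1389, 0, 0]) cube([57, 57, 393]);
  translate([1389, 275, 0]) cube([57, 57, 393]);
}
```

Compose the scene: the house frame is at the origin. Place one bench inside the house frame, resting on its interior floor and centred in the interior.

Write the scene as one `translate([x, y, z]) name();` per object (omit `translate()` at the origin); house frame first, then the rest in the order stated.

house_frame();
translate([812, 2064, 0]) bench();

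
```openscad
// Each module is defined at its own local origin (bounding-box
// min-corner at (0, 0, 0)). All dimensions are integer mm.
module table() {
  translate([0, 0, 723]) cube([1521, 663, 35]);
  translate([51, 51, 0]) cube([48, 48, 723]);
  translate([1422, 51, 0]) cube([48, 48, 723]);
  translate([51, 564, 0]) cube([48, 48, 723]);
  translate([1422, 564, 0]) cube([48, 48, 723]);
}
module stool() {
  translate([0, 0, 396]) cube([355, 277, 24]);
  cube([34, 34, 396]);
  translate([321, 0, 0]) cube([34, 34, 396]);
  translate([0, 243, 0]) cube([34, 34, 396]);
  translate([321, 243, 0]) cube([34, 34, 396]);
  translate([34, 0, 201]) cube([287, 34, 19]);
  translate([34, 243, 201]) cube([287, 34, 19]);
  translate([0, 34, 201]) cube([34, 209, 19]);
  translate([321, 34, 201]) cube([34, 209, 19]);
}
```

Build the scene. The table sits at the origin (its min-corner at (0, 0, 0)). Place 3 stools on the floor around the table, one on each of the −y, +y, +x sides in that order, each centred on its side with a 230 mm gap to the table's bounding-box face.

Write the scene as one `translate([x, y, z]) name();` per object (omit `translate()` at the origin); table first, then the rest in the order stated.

table();
translate([583, -507, 0]) stool();
translate([583, 893, 0]) stool();
translate([1751, 193, 0]) stool();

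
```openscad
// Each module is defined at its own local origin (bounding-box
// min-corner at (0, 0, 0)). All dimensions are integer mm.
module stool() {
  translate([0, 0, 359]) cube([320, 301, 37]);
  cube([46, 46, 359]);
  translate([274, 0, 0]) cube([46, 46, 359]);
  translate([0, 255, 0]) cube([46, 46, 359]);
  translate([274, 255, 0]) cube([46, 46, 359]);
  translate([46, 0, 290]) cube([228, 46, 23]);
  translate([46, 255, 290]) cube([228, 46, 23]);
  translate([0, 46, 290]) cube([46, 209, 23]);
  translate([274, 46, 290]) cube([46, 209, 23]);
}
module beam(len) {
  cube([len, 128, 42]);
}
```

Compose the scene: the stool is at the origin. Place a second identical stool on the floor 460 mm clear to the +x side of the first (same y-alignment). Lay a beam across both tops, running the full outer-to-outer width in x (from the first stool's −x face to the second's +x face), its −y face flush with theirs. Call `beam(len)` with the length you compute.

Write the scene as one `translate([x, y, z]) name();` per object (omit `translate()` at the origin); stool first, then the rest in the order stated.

stool();
translate([780, 0, 0]) stool();
translate([0, 0, 396]) beam(1100);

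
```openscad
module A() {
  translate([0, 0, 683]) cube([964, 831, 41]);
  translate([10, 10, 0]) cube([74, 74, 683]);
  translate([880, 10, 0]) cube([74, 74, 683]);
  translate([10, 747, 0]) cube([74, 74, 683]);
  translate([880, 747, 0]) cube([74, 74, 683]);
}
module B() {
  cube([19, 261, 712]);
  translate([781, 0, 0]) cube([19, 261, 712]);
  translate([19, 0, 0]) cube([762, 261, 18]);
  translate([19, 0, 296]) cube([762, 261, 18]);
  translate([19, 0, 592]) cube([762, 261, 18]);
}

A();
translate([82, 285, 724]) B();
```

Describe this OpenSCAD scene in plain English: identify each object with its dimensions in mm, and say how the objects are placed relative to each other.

A is a rectangular dining table. The top is 964×831×41 mm with its upper surface at z = 724 mm. It stands on four 74×74 mm square legs, each inset 10 mm from the nearest pair of top edges, running from the floor to the underside of the top.

B is a bookshelf 800 mm wide overall, 261 mm deep and 712 mm tall. The two sides are 19 mm thick vertical panels. 3 horizontal shelves of 18 mm thickness span between the inner faces of the sides; the lowest shelf sits on the floor and shelves are stacked with a clear vertical gap of 278 mm between each pair.

The bookshelf is on top of the table, centred.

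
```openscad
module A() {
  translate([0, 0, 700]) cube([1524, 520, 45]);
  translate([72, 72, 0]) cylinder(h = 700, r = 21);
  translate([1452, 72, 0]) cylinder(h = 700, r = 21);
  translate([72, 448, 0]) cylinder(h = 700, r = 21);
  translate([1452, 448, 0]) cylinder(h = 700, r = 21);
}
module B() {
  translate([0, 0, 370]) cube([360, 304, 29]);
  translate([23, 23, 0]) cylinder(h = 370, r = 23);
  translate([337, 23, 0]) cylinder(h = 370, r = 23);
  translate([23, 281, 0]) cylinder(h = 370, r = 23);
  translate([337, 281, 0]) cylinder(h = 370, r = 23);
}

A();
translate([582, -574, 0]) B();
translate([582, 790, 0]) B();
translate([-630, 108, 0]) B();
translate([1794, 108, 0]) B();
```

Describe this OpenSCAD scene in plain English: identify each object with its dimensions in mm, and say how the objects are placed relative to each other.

A is a table with a 1524×520 mm rectangular top, 45 mm thick, top surface at z = 745 mm, supported by four round legs of 42 mm diameter, each leg's bounding box inset 51 mm from the nearest pair of top edges, running from the floor.

B is a four-legged stool. The seat is a 360×304×29 mm slab whose top surface is at z = 399 mm; four round legs, each 46 mm in diameter, run from the floor (z = 0) to the underside of the seat, each leg's axis is inset half a diameter from the nearest pair of seat edges (so the leg's bounding box is flush with the corner).

Four stools sit around the table at the −y, +y, −x, +x sides.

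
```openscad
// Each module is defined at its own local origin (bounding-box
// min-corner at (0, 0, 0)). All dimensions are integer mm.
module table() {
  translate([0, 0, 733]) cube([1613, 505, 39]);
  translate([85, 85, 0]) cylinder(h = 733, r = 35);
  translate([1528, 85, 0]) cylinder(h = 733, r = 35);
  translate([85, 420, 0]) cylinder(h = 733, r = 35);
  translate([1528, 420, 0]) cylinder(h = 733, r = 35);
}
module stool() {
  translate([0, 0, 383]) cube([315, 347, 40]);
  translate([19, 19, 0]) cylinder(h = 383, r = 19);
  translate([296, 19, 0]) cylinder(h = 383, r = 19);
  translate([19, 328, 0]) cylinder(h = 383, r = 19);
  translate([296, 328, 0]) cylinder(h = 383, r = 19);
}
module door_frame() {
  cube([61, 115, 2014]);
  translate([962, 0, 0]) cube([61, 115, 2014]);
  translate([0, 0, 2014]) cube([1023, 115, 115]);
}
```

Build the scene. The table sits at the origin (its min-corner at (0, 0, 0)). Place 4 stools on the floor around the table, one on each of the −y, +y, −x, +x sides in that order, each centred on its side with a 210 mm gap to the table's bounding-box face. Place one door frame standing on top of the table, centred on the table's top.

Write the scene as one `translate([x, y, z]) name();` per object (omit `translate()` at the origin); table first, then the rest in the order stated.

table();
translate([649, -557, 0]) stool();
translate([649, 715, 0]) stool();
translate([-525, 79, 0]) stool();
translate([1823, 79, 0]) stool();
translate([295, 195, 772]) door_frame();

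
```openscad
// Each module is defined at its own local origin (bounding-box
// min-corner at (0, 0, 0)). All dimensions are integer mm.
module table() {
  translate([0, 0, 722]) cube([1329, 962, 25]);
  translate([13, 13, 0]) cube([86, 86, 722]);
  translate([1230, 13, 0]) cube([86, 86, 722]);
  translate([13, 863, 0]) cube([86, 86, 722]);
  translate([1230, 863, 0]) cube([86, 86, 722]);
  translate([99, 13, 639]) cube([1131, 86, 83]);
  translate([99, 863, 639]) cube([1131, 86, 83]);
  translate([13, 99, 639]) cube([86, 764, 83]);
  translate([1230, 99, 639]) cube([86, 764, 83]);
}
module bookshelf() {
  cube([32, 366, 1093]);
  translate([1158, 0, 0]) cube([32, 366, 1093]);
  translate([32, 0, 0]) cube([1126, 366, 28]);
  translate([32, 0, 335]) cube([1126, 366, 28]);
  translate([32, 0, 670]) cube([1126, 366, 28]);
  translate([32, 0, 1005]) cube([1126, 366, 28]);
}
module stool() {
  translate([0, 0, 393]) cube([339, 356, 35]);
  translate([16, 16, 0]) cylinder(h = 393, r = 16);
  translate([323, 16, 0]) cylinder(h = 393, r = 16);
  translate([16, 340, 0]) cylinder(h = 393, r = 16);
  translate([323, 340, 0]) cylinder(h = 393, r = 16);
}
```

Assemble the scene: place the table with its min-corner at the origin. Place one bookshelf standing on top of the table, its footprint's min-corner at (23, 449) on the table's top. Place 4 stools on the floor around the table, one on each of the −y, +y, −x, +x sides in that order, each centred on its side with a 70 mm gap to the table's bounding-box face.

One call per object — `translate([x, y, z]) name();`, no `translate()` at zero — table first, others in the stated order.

table();
translate([23, 449, 747]) bookshelf();
translate([495, -426, 0]) stool();
translate([495, 1032, 0]) stool();
translate([-409, 303, 0]) stool();
translate([1399, 303, 0]) stool();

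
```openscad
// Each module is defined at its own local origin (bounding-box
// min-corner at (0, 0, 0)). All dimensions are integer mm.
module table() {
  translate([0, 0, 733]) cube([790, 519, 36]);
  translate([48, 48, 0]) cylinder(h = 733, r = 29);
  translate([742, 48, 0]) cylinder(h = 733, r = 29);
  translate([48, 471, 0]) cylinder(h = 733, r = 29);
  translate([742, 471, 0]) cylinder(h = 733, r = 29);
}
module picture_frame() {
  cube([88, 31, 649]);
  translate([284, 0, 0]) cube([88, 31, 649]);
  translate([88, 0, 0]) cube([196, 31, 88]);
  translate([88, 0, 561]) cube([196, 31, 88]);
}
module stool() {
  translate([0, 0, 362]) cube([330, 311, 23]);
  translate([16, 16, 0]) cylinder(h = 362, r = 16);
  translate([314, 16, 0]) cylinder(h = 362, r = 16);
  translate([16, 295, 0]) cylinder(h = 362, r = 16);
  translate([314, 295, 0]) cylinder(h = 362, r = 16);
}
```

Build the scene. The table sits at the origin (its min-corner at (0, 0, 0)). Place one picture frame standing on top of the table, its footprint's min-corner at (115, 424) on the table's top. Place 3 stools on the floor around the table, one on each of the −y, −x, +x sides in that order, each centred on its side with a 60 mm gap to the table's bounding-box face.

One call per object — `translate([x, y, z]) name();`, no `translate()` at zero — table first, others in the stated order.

table();
translate([115, 424, 769]) picture_frame();
translate([230, -371, 0]) stool();
translate([-390, 104, 0]) stool();
translate([850, 104, 0]) stool();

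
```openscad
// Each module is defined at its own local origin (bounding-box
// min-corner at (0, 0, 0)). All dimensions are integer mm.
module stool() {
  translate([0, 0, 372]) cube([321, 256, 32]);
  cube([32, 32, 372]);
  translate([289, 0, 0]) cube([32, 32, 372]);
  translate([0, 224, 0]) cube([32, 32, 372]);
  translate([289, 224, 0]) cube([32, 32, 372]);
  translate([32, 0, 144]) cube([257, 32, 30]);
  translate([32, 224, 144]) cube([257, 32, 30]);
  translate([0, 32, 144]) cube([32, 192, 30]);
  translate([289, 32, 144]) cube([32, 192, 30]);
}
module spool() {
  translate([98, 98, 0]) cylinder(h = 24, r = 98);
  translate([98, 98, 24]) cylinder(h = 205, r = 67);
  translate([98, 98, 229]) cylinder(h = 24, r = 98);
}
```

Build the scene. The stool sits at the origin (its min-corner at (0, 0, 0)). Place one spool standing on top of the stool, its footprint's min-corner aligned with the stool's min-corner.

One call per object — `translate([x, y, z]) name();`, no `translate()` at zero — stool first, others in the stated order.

stool();
translate([0, 0, 404]) spool();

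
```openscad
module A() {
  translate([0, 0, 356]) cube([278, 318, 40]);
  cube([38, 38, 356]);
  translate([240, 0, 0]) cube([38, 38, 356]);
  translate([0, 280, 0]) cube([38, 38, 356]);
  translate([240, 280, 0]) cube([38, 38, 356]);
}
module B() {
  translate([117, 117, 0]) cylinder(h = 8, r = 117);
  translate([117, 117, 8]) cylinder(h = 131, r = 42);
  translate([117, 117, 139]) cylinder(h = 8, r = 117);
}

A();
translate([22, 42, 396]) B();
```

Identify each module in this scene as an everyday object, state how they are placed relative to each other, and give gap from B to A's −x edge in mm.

A is a stool. B is a spool. The spool is on top of the stool, centred. The gap from the spool to the stool's −x edge is 22 mm.

The spool's min-x is at 22; the stool's min-x is 0; gap = 22 mm.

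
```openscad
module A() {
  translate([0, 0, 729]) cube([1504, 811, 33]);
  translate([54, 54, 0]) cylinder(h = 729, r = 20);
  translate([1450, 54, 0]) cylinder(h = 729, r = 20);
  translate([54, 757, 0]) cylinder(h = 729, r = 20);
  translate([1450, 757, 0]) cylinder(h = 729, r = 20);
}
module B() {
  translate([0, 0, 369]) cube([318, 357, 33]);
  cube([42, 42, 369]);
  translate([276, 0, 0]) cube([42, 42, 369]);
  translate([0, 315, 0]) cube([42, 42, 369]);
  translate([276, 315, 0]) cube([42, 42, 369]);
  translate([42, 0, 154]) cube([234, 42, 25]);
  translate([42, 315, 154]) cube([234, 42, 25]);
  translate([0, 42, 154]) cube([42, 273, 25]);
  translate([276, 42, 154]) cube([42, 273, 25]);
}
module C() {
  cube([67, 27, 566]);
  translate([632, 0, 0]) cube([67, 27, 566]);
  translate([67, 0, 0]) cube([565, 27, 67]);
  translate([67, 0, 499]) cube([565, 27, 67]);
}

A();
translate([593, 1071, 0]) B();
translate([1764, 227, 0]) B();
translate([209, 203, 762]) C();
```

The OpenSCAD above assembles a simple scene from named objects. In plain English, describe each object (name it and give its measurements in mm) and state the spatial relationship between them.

A is a table with a 1504×811 mm rectangular top, 33 mm thick, top surface at z = 762 mm, supported by four round legs of 40 mm diameter, each leg's bounding box inset 34 mm from the nearest pair of top edges, running from the floor.

B is a four-legged stool. The seat is 318×357 mm, 33 mm thick, top at z = 402 mm. It stands on four square legs, each 42×42 mm in cross-section, from z = 0 to the seat underside, each flush with a corner of the seat. Four stretchers, 42 mm wide and 25 mm tall, connect adjacent legs with their undersides at z = 154 mm, each running between the inner faces of the legs it joins and aligned with the legs' outer faces on the other axis.

C is a rectangular picture frame lying in the x–z plane (depth along y). The opening is 565 mm wide (x) by 432 mm tall (z), surrounded by a border 67 mm wide on all four sides. The frame is 27 mm deep and is made of two full-height vertical stiles with two horizontal rails fitted between them.

Two stools sit around the table at the +y, +x sides. The picture frame is on top of the table.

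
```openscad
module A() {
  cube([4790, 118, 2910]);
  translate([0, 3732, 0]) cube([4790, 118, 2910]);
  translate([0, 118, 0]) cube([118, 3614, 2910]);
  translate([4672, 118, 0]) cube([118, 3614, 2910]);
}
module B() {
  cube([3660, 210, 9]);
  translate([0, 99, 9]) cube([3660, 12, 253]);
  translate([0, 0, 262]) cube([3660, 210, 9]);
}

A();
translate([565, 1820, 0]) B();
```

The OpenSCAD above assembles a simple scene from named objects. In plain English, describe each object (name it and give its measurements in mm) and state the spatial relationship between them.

A is the wall frame of a small rectangular building: four walls, each 2910 mm tall and 118 mm thick, enclosing a footprint 4790 mm (x) by 3850 mm (y) outside-to-outside, with no floor or roof. The front and back walls (the −y and +y sides) span the full width; the two side walls fit between them.

B is an I-beam lying along x, 3660 mm long. Overall section height 271 mm. Two flanges 210 mm wide (y) and 9 mm thick, one on the floor and one at the top; a web 12 mm thick runs between them, centred on the flange width.

The I-beam sits inside the house frame, centred.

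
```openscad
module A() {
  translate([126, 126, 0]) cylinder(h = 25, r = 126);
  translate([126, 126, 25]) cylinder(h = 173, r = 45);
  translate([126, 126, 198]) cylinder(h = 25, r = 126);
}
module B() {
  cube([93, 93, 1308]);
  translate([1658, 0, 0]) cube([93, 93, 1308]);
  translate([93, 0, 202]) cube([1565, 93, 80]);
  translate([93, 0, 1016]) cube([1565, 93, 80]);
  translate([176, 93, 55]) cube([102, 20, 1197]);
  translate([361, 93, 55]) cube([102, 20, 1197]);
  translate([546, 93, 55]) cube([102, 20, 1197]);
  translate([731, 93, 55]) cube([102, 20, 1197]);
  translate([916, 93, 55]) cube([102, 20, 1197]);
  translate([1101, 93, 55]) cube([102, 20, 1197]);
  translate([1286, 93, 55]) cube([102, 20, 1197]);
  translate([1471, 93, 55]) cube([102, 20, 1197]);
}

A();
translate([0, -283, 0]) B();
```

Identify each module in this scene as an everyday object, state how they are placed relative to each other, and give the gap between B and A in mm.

A is a spool. B is a fence section. The fence section is on the floor beside the spool on its −y side. The gap between the fence section and the spool is 170 mm.

The fence section's nearest face is 170 mm from the spool's −y face.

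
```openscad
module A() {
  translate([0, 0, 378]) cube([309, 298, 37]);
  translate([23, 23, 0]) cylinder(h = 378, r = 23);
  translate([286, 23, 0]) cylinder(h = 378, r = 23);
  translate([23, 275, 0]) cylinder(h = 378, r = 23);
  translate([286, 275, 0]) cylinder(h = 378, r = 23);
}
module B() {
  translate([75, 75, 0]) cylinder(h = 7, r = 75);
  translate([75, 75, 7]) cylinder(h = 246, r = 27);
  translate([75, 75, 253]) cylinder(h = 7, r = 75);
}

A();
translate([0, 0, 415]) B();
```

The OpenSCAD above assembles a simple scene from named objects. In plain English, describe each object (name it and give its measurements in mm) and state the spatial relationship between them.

A is a four-legged stool. The seat is a 309×298×37 mm slab whose top surface is at z = 415 mm; four round legs, each 46 mm in diameter, run from the floor (z = 0) to the underside of the seat, each leg's axis is inset half a diameter from the nearest pair of seat edges (so the leg's bounding box is flush with the corner).

B is a spool: two coaxial disc flanges of radius 75 mm and thickness 7 mm, joined by a core cylinder of radius 27 mm and height 246 mm. The lower flange rests on z = 0 and the three cylinders share a vertical axis.

The spool is on top of the stool.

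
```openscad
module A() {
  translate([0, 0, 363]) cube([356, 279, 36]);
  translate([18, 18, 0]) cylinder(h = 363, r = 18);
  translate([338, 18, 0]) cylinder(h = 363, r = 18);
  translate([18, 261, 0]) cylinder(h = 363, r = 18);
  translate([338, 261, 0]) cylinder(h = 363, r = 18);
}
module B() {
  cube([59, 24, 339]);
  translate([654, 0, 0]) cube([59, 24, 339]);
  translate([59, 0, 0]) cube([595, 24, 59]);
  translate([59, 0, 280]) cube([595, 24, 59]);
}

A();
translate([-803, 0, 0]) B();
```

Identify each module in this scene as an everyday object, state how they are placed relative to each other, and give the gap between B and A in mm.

A is a stool. B is a picture frame. The picture frame is on the floor beside the stool on its −x side. The gap between the picture frame and the stool is 90 mm.

The picture frame's nearest face is 90 mm from the stool's −x face.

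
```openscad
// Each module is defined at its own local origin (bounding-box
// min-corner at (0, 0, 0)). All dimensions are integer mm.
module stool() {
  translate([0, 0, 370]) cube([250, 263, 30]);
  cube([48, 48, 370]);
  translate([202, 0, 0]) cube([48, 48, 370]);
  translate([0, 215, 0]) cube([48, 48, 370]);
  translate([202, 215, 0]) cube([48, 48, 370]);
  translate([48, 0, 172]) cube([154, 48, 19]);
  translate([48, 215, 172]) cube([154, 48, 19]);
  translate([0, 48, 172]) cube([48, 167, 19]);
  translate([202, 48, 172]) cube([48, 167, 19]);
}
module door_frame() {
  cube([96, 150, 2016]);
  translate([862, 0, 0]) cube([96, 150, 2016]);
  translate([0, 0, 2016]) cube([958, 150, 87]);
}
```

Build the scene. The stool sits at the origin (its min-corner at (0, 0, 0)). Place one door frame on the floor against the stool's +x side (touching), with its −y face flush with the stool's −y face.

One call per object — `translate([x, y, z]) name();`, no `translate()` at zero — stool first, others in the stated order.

stool();
translate([250, 0, 0]) door_frame();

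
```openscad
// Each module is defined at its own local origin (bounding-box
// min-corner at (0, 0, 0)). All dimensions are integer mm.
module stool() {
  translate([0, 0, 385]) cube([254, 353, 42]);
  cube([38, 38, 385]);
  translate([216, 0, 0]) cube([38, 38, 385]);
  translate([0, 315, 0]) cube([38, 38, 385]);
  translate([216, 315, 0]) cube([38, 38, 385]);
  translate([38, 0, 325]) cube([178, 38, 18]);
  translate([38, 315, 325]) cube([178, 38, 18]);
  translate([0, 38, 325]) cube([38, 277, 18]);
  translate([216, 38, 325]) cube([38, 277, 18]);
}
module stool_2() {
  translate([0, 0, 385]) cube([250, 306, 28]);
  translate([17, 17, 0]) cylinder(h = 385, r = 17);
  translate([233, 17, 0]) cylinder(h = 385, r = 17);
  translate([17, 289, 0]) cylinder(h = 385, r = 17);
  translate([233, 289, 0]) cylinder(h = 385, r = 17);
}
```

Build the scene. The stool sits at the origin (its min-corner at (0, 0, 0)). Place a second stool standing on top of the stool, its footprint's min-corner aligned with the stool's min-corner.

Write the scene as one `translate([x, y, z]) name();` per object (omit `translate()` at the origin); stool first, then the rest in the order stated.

stool();
translate([0, 0, 427]) stool_2();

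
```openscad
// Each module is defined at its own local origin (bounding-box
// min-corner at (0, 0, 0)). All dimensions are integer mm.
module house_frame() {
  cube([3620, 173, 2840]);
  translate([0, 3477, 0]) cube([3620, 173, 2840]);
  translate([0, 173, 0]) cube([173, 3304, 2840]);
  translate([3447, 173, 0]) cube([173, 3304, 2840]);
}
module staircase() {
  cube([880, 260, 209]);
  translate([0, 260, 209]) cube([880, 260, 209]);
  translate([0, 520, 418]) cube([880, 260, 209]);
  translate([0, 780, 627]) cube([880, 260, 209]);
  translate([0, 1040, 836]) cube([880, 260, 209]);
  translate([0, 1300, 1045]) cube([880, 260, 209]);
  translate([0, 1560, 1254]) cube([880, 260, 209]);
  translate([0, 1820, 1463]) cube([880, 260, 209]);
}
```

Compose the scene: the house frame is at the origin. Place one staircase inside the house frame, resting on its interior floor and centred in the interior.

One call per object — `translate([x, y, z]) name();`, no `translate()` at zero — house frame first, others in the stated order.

house_frame();
translate([1370, 785, 0]) staircase();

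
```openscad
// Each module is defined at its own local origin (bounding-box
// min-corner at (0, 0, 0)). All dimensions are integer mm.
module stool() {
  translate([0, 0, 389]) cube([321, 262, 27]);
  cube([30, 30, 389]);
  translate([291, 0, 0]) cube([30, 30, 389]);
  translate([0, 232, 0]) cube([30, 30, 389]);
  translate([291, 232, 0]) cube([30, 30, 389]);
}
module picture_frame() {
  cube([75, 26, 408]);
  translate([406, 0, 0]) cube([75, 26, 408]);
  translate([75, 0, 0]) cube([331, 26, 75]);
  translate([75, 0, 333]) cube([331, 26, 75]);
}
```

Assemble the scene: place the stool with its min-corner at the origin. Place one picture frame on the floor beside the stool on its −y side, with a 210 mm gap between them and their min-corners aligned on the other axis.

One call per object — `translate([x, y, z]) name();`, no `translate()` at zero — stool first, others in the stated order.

stool();
translate([0, -236, 0]) picture_frame();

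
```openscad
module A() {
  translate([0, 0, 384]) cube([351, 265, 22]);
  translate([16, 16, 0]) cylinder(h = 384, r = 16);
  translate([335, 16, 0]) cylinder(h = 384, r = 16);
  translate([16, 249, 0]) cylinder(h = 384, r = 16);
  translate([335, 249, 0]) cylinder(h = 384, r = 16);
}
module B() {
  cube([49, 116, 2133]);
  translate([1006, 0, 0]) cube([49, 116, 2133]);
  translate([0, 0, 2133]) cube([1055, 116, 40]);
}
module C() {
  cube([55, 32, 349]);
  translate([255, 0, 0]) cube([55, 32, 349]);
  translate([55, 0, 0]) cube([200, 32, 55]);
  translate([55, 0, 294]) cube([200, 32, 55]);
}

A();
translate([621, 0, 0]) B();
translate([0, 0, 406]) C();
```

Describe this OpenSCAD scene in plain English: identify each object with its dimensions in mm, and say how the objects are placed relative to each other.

A is a simple wooden stool: a rectangular seat 351 mm (x) by 265 mm (y), 22 mm thick, top face at z = 406 mm, on four round legs, each 32 mm in diameter. The legs rest on z = 0, each leg's axis is inset half a diameter from the nearest pair of seat edges (so the leg's bounding box is flush with the corner).

B is a door frame. The clear opening is 957 mm wide and 2133 mm high. Two 49 mm wide jambs, 116 mm deep, stand either side of the opening from the floor to the top of the opening. A 40 mm thick head sits across the top of both jambs, spanning the full outside width of the frame.

C is a picture frame with a 200×239 mm rectangular opening (x by z) and a uniform 55 mm border on every side. Frame depth is 32 mm along y. It is built from two vertical stiles running the full outside height and two horizontal rails spanning the gap between the stiles.

The door frame is on the floor beside the stool on its +x side. The picture frame is on top of the stool.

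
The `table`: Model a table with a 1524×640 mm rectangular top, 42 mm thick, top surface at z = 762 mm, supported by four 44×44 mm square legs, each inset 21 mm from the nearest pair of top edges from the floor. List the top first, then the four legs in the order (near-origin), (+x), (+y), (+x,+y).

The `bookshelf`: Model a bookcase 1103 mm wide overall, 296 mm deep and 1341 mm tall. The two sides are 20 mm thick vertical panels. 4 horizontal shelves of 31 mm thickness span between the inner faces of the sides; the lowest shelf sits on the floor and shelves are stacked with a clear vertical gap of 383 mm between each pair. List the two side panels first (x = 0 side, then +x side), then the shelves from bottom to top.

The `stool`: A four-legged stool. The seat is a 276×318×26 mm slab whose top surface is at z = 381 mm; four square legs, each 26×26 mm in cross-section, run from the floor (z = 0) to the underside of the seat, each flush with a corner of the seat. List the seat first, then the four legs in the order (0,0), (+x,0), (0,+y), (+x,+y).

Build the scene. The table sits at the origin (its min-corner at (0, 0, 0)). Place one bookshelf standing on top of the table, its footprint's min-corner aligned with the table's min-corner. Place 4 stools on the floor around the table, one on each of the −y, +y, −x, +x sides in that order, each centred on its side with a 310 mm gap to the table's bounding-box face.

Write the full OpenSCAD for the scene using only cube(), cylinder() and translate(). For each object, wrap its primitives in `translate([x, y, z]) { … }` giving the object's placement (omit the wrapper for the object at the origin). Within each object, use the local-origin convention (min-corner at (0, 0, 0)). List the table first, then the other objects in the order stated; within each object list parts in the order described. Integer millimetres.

translate([0, 0, 720]) cube([1524, 640, 42]);
translate([21, 21, 0]) cube([44, 44, 720]);
translate([1459, 21, 0]) cube([44, 44, 720]);
translate([21, 575, 0]) cube([44, 44, 720]);
translate([1459, 575, 0]) cube([44, 44, 720]);
translate([0, 0, 762]) {
  cube([20, 296, 1341]);
  translate([1083, 0, 0]) cube([20, 296, 1341]);
  translate([20, 0, 0]) cube([1063, 296, 31]);
  translate([20, 0, 414]) cube([1063, 296, 31]);
  translate([20, 0, 828]) cube([1063, 296, 31]);
  translate([20, 0, 1242]) cube([1063, 296, 31]);
}
translate([624, -628, 0]) {
  translate([0, 0, 355]) cube([276, 318, 26]);
  cube([26, 26, 355]);
  translate([250, 0, 0]) cube([26, 26, 355]);
  translate([0, 292, 0]) cube([26, 26, 355]);
  translate([250, 292, 0]) cube([26, 26, 355]);
}
translate([624, 950, 0]) {
  translate([0, 0, 355]) cube([276, 318, 26]);
  cube([26, 26, 355]);
  translate([250, 0, 0]) cube([26, 26, 355]);
  translate([0, 292, 0]) cube([26, 26, 355]);
  translate([250, 292, 0]) cube([26, 26, 355]);
}
translate([-586, 161, 0]) {
  translate([0, 0, 355]) cube([276, 318, 26]);
  cube([26, 26, 355]);
  translate([250, 0, 0]) cube([26, 26, 355]);
  translate([0, 292, 0]) cube([26, 26, 355]);
  translate([250, 292, 0]) cube([26, 26, 355]);
}
translate([1834, 161, 0]) {
  translate([0, 0, 355]) cube([276, 318, 26]);
  cube([26, 26, 355]);
  translate([250, 0, 0]) cube([26, 26, 355]);
  translate([0, 292, 0]) cube([26, 26, 355]);
  translate([250, 292, 0]) cube([26, 26, 355]);
}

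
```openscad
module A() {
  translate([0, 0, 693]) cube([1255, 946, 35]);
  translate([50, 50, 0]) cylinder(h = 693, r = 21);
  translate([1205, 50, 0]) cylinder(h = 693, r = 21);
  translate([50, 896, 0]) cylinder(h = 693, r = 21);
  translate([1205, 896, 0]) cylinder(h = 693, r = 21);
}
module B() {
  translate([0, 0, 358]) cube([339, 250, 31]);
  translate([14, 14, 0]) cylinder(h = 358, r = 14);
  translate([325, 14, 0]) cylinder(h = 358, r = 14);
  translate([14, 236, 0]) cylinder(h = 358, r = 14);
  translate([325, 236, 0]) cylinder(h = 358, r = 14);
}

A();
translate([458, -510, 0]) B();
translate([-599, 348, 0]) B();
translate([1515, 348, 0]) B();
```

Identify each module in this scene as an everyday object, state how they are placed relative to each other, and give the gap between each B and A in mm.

Each stool's nearest face is 260 mm from the table's bounding box.

A is a table. B is a stool. Three stools sit around the table at the −y, −x, +x sides. The gap between each stool and the table is 260 mm.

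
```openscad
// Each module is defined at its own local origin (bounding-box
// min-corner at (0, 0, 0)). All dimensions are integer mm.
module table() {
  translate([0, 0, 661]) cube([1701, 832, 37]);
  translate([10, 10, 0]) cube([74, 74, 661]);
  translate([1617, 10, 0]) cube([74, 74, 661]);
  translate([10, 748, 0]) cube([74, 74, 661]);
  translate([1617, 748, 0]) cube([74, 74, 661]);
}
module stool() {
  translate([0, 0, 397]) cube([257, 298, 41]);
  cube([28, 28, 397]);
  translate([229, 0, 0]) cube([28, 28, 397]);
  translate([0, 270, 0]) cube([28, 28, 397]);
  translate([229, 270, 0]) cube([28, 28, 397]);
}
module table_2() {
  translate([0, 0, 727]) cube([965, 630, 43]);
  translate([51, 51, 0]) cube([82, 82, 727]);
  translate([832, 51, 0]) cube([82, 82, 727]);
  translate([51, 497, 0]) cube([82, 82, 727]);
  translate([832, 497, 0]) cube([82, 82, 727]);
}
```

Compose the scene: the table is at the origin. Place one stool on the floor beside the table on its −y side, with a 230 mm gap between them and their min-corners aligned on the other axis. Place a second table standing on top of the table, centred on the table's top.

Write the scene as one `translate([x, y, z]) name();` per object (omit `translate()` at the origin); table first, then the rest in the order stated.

table();
translate([0, -528, 0]) stool();
translate([368, 101, 698]) table_2();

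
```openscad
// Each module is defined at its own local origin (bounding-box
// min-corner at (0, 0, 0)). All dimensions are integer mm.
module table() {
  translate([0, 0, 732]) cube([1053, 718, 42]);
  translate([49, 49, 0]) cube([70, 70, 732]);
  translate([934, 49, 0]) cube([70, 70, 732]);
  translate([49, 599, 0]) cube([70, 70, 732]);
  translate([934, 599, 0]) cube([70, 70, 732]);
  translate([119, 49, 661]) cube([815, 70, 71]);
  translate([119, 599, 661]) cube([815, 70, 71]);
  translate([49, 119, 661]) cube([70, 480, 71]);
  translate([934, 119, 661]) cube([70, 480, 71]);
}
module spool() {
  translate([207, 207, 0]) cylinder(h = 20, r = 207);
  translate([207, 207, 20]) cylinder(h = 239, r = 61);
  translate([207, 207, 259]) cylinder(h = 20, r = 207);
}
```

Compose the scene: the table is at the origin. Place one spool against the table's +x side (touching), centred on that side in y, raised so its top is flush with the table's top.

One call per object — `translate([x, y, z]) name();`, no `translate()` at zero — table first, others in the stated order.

table();
translate([1053, 152, 495]) spool();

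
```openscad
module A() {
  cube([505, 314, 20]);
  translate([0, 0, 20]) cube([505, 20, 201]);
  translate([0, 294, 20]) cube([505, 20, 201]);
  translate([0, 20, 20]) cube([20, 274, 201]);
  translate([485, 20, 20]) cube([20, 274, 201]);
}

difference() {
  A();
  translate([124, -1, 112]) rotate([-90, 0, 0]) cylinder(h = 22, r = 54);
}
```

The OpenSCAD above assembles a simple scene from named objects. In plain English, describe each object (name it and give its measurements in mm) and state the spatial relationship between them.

A is an open-topped rectangular box: outside dimensions 505×314×221 mm, with a uniform wall and base thickness of 20 mm. The base is a full 505×314 slab on the floor; four walls sit on top of the base. The front and back walls (the −y and +y sides) span the full width; the two side walls fit between them.

The open box has a circular hole of radius 54 mm through its front wall, centred at (x = 124, z = 112).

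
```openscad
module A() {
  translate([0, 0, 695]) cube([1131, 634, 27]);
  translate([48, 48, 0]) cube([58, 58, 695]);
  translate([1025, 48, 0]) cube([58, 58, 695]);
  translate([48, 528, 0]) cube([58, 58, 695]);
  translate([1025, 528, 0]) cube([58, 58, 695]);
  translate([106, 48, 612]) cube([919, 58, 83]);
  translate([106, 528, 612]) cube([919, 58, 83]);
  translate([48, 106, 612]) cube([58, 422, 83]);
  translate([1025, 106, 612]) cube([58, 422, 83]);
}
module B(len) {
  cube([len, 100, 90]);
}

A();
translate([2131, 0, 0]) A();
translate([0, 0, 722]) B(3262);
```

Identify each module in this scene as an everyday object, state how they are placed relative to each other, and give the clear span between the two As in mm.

A is a table. B is a beam. A beam spans the tops of two tables. The clear span between the two tables is 1000 mm.

Second table starts at x = 2131; first ends at x = 1131; clear span = 2131 − 1131 = 1000 mm.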